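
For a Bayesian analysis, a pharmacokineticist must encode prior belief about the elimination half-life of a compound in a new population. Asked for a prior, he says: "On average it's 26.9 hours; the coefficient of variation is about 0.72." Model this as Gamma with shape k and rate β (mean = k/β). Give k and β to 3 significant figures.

k ≈ 1.93, β ≈ 0.0717

For Gamma(k, rate β): mean = k/β, variance = k/β², so CV = 1/√k.
CV = 0.72, hence k = 1/CV² = 1.93.
Then β = k/mean = 1.93/26.9 = 0.0717.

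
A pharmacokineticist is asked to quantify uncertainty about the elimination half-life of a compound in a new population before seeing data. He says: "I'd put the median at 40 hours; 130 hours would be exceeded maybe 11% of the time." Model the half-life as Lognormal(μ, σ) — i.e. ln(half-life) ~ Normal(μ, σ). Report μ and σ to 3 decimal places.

If T ~ Lognormal(μ,σ) then ln T ~ Normal(μ,σ), so the p-quantile of ln T is μ + z_p·σ.
ln(40) = 3.689 and ln(130) = 4.868; z_{0.5} = 0, z_{0.89} = 1.227.
σ = (4.868 − 3.689)/(1.227 − (0)) = 0.961.
μ = 3.689 − (0)·0.961 = 3.689.

μ ≈ 3.689, σ ≈ 0.961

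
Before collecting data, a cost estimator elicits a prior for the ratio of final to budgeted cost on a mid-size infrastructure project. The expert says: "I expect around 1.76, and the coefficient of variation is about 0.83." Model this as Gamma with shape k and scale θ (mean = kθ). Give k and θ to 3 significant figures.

For Gamma(k, scale θ): mean = kθ, variance = kθ², so CV = 1/√k.
CV = 0.83, hence k = 1/CV² = 1.45.
Then θ = mean/k = 1.76/1.45 = 1.21.

k ≈ 1.45, θ ≈ 1.21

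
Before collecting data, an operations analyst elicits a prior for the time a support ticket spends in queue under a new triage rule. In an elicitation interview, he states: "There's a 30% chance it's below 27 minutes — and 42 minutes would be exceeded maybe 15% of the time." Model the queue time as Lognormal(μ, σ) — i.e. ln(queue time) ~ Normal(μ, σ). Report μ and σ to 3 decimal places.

μ ≈ 3.444, σ ≈ 0.283

If T ~ Lognormal(μ,σ) then ln T ~ Normal(μ,σ), so the p-quantile of ln T is μ + z_p·σ.
ln(27) = 3.296 and ln(42) = 3.738; z_{0.3} = -0.5244, z_{0.85} = 1.036.
σ = (3.738 − 3.296)/(1.036 − (-0.5244)) = 0.283.
μ = 3.296 − (-0.5244)·0.283 = 3.444.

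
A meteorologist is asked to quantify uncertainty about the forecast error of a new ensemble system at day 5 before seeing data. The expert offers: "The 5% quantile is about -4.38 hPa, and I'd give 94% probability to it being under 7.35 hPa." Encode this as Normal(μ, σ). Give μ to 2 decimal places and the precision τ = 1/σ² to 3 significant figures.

μ = 1.65, τ = 0.0744

For Normal(μ,σ), the p-quantile is μ + z_p·σ. Here z_{0.05} = -1.645, z_{0.94} = 1.555.
So -4.38 = μ − 1.645σ and 7.35 = μ + 1.555σ.
Subtracting: σ = (7.35 − -4.38)/(1.555 − (-1.645)) = 3.67.
Then μ = -4.38 − (-1.645)·3.67 = 1.65.
Precision τ = 1/σ² = 1/3.666² = 0.0744.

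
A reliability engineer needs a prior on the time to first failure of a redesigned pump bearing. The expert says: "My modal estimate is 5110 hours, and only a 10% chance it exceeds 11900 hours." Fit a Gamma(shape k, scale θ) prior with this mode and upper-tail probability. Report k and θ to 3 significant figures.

k ≈ 3.69, θ ≈ 1900

Gamma(k,θ) with k>1 has mode (k−1)θ, so θ = 5110/(k−1).
Need P(X < 11900) = 0.9 with θ tied to k this way. Start at k = 2, θ = 5110: P(X<11900) ≈ 0.676.
Too low — raise k to concentrate. Iterating converges to k ≈ 3.69.
Then θ = 5110/(3.69−1) ≈ 1900.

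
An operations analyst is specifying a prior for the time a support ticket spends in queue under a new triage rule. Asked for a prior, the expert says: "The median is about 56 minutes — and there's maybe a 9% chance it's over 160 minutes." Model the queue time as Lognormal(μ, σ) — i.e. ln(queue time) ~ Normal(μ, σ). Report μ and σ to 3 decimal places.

μ ≈ 4.025, σ ≈ 0.783

If T ~ Lognormal(μ,σ) then ln T ~ Normal(μ,σ), so the p-quantile of ln T is μ + z_p·σ.
ln(56) = 4.025 and ln(160) = 5.075; z_{0.5} = 0, z_{0.91} = 1.341.
σ = (5.075 − 4.025)/(1.341 − (0)) = 0.783.
μ = 4.025 − (0)·0.783 = 4.025.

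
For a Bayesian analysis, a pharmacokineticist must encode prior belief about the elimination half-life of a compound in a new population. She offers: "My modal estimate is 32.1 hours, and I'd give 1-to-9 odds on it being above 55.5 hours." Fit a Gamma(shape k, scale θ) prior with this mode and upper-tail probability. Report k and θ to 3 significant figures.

k ≈ 7.33, θ ≈ 5.07

Gamma(k,θ) with k>1 has mode (k−1)θ, so θ = 32.1/(k−1).
Need P(X < 55.5) = 0.9 with θ tied to k this way. Start at k = 2, θ = 32.1: P(X<55.5) ≈ 0.516.
Too low — raise k to concentrate. Iterating converges to k ≈ 7.33.
Then θ = 32.1/(7.33−1) ≈ 5.07.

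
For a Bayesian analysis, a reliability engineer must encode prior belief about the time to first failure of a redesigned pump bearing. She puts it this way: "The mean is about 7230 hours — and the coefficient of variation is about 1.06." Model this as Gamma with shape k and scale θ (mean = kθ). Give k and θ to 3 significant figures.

For Gamma(k, scale θ): mean = kθ, variance = kθ², so CV = 1/√k.
CV = 1.06, hence k = 1/CV² = 0.89.
Then θ = mean/k = 7230/0.89 = 8120.

k ≈ 0.89, θ ≈ 8120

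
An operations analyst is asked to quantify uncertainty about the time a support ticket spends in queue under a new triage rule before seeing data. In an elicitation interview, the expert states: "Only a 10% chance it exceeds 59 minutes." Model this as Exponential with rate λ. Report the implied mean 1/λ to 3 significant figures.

P(T > 59.0) = e^(−λ·59.0) = 0.1, so λ = −ln(0.1)/59.0 = 0.039.
Mean = 1/λ = 25.6 minutes.

mean ≈ 25.6 minutes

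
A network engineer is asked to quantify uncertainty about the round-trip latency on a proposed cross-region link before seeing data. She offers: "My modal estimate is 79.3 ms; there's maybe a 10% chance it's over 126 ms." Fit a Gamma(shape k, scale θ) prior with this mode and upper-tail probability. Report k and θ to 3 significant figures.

Gamma(k,θ) with k>1 has mode (k−1)θ, so θ = 79.3/(k−1).
Need P(X < 126) = 0.9 with θ tied to k this way. Start at k = 2, θ = 79.3: P(X<126) ≈ 0.471.
Too low — raise k to concentrate. Iterating converges to k ≈ 9.75.
Then θ = 79.3/(9.75−1) ≈ 9.06.

k ≈ 9.75, θ ≈ 9.06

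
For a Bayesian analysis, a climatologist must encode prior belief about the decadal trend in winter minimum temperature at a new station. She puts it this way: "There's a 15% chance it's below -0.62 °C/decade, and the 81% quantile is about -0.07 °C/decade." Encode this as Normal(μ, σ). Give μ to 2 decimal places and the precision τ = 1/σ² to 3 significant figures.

For Normal(μ,σ), the p-quantile is μ + z_p·σ. Here z_{0.15} = -1.036, z_{0.81} = 0.8779.
So -0.62 = μ − 1.036σ and -0.07 = μ + 0.8779σ.
Subtracting: σ = (-0.07 − -0.62)/(0.8779 − (-1.036)) = 0.29.
Then μ = -0.62 − (-1.036)·0.29 = -0.32.
Precision τ = 1/σ² = 1/0.2873² = 12.1.

μ = -0.32, τ = 12.1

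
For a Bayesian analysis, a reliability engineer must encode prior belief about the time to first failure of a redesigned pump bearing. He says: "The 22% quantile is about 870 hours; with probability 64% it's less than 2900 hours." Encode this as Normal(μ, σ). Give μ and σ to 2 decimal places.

For Normal(μ,σ), the p-quantile is μ + z_p·σ. Here z_{0.22} = -0.7722, z_{0.64} = 0.3585.
So 870 = μ − 0.7722σ and 2900 = μ + 0.3585σ.
Subtracting: σ = (2900 − 870)/(0.3585 − (-0.7722)) = 1795.42.
Then μ = 870 − (-0.7722)·1795.42 = 2256.41.

μ = 2256.41, σ = 1795.42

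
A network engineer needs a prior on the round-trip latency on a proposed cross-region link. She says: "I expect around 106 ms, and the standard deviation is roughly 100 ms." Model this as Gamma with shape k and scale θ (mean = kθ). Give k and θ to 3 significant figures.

k ≈ 1.12, θ ≈ 94.3

For Gamma(k, scale θ): mean = kθ, variance = kθ², so CV = 1/√k.
CV = SD/mean = 100/106 = 0.9434, hence k = 1/CV² = 1.12.
Then θ = mean/k = 106/1.12 = 94.3.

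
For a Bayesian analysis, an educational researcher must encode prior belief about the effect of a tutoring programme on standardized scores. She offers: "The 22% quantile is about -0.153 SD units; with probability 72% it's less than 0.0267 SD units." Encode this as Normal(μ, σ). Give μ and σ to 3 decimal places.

The p-quantile of Normal(μ,σ) is μ + z_p·σ, with z_{0.22} = -0.7722 and z_{0.72} = 0.5828.
Eliminate σ: μ = (z₂·x₁ − z₁·x₂)/(z₂ − z₁) = (0.5828·-0.153 − (-0.7722)·0.0267)/1.355 = -0.051.
Then σ = (x₂ − x₁)/(z₂ − z₁) = (0.0267 − -0.153)/1.355 = 0.133.

μ = -0.051, σ = 0.133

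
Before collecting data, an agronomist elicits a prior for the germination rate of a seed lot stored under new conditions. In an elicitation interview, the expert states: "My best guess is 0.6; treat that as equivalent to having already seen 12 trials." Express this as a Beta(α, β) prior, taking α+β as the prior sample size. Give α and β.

α = 7.2, β = 4.8

Under the effective-sample-size interpretation, Beta(α, β) has prior mean α/(α+β) and prior sample size α+β.
So α+β = 12 and α/(α+β) = 0.6, giving α = 0.6·12 = 7.2 and β = 12 − 7.2 = 4.8.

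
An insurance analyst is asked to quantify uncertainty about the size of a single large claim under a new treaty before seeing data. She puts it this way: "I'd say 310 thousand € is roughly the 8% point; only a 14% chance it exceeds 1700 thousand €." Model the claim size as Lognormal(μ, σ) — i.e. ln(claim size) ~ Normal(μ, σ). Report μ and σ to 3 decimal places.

If T ~ Lognormal(μ,σ) then ln T ~ Normal(μ,σ), so the p-quantile of ln T is μ + z_p·σ.
ln(310) = 5.737 and ln(1700) = 7.438; z_{0.08} = -1.405, z_{0.86} = 1.08.
σ = (7.438 − 5.737)/(1.08 − (-1.405)) = 0.685.
μ = 5.737 − (-1.405)·0.685 = 6.699.

μ ≈ 6.699, σ ≈ 0.685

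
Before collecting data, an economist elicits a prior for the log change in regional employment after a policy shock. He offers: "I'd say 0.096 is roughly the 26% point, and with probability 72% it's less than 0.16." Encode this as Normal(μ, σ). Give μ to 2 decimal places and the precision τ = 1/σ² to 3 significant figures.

For Normal(μ,σ), the p-quantile is μ + z_p·σ. Here z_{0.26} = -0.6433, z_{0.72} = 0.5828.
So 0.096 = μ − 0.6433σ and 0.16 = μ + 0.5828σ.
Subtracting: σ = (0.16 − 0.096)/(0.5828 − (-0.6433)) = 0.05.
Then μ = 0.096 − (-0.6433)·0.05 = 0.13.
Precision τ = 1/σ² = 1/0.05219² = 367.

μ = 0.13, τ = 367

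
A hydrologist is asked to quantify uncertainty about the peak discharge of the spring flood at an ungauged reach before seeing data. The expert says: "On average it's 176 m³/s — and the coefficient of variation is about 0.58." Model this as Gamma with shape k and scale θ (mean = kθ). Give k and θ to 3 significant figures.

k ≈ 2.97, θ ≈ 59.2

For Gamma(k, scale θ): mean = kθ, variance = kθ², so CV = 1/√k.
CV = 0.58, hence k = 1/CV² = 2.97.
Then θ = mean/k = 176/2.97 = 59.2.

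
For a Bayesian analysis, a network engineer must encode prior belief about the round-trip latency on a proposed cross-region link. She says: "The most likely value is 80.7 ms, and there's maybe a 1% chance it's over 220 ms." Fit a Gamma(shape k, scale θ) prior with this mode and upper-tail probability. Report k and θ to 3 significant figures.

k ≈ 5.58, θ ≈ 17.6

Gamma(k,θ) with k>1 has mode (k−1)θ, so θ = 80.7/(k−1).
Need P(X < 220) = 0.99 with θ tied to k this way. Start at k = 2, θ = 80.7: P(X<220) ≈ 0.756.
Too low — raise k to concentrate. Iterating converges to k ≈ 5.58.
Then θ = 80.7/(5.58−1) ≈ 17.6.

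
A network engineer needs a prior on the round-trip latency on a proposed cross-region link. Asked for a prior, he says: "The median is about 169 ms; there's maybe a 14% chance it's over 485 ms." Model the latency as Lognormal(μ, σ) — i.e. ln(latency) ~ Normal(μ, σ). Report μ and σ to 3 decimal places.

If T ~ Lognormal(μ,σ) then ln T ~ Normal(μ,σ), so the p-quantile of ln T is μ + z_p·σ.
ln(169) = 5.13 and ln(485) = 6.184; z_{0.5} = 0, z_{0.86} = 1.08.
σ = (6.184 − 5.13)/(1.08 − (0)) = 0.976.
μ = 5.13 − (0)·0.976 = 5.130.

μ ≈ 5.130, σ ≈ 0.976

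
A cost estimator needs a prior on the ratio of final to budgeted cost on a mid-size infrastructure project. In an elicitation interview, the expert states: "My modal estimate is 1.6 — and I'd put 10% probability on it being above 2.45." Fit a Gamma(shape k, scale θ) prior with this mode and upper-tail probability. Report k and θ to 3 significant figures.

k ≈ 11.3, θ ≈ 0.156

Gamma(k,θ) with k>1 has mode (k−1)θ, so θ = 1.6/(k−1).
Need P(X < 2.45) = 0.9 with θ tied to k this way. Start at k = 2, θ = 1.6: P(X<2.45) ≈ 0.453.
Too low — raise k to concentrate. Iterating converges to k ≈ 11.3.
Then θ = 1.6/(11.3−1) ≈ 0.156.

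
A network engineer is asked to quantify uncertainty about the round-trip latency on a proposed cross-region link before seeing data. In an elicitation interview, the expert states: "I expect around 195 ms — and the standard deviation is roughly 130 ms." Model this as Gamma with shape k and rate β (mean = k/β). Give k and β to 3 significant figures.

For Gamma(k, rate β): mean = k/β, variance = k/β², so CV = 1/√k.
CV = SD/mean = 130/195 = 0.6667, hence k = 1/CV² = 2.25.
Then β = k/mean = 2.25/195 = 0.0115.

k ≈ 2.25, β ≈ 0.0115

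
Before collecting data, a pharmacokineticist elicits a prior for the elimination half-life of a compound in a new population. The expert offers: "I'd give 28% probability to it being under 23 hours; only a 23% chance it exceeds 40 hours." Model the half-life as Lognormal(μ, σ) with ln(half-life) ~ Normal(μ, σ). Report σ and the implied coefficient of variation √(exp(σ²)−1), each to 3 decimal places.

σ ≈ 0.419, CV ≈ 0.438

If T ~ Lognormal(μ,σ) then ln T ~ Normal(μ,σ), so the p-quantile of ln T is μ + z_p·σ.
ln(23) = 3.135 and ln(40) = 3.689; z_{0.28} = -0.5828, z_{0.77} = 0.7388.
σ = (3.689 − 3.135)/(0.7388 − (-0.5828)) = 0.419.
μ = 3.135 − (-0.5828)·0.419 = 3.380.
CV = √(exp(σ²)−1) = √(exp(0.1753)−1) = 0.438.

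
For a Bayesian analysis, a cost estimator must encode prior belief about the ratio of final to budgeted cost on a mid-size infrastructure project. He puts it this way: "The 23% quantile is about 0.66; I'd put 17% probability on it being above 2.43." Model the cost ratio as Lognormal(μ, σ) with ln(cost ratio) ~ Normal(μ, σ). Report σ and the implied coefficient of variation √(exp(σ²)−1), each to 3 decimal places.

σ ≈ 0.770, CV ≈ 0.899

If T ~ Lognormal(μ,σ) then ln T ~ Normal(μ,σ), so the p-quantile of ln T is μ + z_p·σ.
ln(0.66) = -0.4155 and ln(2.43) = 0.8879; z_{0.23} = -0.7388, z_{0.83} = 0.9542.
σ = (0.8879 − -0.4155)/(0.9542 − (-0.7388)) = 0.770.
μ = -0.4155 − (-0.7388)·0.770 = 0.153.
CV = √(exp(σ²)−1) = √(exp(0.5927)−1) = 0.899.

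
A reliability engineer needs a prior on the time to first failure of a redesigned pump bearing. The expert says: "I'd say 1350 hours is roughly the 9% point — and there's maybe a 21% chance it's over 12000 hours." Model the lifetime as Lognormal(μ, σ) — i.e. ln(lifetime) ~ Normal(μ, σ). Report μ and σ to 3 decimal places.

μ ≈ 8.572, σ ≈ 1.018

If T ~ Lognormal(μ,σ) then ln T ~ Normal(μ,σ), so the p-quantile of ln T is μ + z_p·σ.
ln(1350) = 7.208 and ln(12000) = 9.393; z_{0.09} = -1.341, z_{0.79} = 0.8064.
σ = (9.393 − 7.208)/(0.8064 − (-1.341)) = 1.018.
μ = 7.208 − (-1.341)·1.018 = 8.572.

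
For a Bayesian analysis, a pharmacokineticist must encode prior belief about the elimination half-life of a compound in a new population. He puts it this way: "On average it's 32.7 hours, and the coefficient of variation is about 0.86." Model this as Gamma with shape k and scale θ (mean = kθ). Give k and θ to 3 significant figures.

k ≈ 1.35, θ ≈ 24.2

For Gamma(k, scale θ): mean = kθ, variance = kθ², so CV = 1/√k.
CV = 0.86, hence k = 1/CV² = 1.35.
Then θ = mean/k = 32.7/1.35 = 24.2.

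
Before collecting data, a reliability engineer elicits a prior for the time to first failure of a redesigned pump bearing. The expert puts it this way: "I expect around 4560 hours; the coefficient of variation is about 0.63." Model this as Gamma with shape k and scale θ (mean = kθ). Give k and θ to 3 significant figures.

k ≈ 2.52, θ ≈ 1810

For Gamma(k, scale θ): mean = kθ, variance = kθ², so CV = 1/√k.
CV = 0.63, hence k = 1/CV² = 2.52.
Then θ = mean/k = 4560/2.52 = 1810.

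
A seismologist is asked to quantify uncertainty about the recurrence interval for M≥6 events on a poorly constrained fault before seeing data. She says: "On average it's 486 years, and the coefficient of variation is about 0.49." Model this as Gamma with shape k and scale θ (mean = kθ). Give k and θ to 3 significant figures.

For Gamma(k, scale θ): mean = kθ, variance = kθ², so CV = 1/√k.
CV = 0.49, hence k = 1/CV² = 4.16.
Then θ = mean/k = 486/4.16 = 117.

k ≈ 4.16, θ ≈ 117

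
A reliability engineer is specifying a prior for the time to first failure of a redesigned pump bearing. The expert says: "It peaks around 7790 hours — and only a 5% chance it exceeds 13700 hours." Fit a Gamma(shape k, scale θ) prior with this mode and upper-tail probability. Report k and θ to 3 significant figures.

k ≈ 9.75, θ ≈ 890

Gamma(k,θ) with k>1 has mode (k−1)θ, so θ = 7790/(k−1).
Need P(X < 13700) = 0.95 with θ tied to k this way. Start at k = 2, θ = 7790: P(X<13700) ≈ 0.525.
Too low — raise k to concentrate. Iterating converges to k ≈ 9.75.
Then θ = 7790/(9.75−1) ≈ 890.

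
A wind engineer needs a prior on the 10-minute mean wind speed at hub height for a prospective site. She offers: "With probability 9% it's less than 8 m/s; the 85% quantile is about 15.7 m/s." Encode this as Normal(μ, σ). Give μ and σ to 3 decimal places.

μ = 12.343, σ = 3.239

The p-quantile of Normal(μ,σ) is μ + z_p·σ, with z_{0.09} = -1.341 and z_{0.85} = 1.036.
Eliminate σ: μ = (z₂·x₁ − z₁·x₂)/(z₂ − z₁) = (1.036·8 − (-1.341)·15.7)/2.377 = 12.343.
Then σ = (x₂ − x₁)/(z₂ − z₁) = (15.7 − 8)/2.377 = 3.239.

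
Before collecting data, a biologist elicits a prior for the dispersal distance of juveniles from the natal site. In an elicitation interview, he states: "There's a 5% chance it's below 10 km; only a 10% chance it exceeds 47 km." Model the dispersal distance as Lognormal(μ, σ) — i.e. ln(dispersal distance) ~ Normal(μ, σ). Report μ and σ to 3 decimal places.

μ ≈ 3.172, σ ≈ 0.529

If T ~ Lognormal(μ,σ) then ln T ~ Normal(μ,σ), so the p-quantile of ln T is μ + z_p·σ.
ln(10) = 2.303 and ln(47) = 3.85; z_{0.05} = -1.645, z_{0.9} = 1.282.
σ = (3.85 − 2.303)/(1.282 − (-1.645)) = 0.529.
μ = 2.303 − (-1.645)·0.529 = 3.172.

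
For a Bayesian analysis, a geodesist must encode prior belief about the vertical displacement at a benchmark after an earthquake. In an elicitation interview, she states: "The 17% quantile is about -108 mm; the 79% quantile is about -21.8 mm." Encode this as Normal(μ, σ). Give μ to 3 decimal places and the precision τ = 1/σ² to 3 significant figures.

μ = -61.283, τ = 0.000417

For Normal(μ,σ), the p-quantile is μ + z_p·σ. Here z_{0.17} = -0.9542, z_{0.79} = 0.8064.
So -108 = μ − 0.9542σ and -21.8 = μ + 0.8064σ.
Subtracting: σ = (-21.8 − -108)/(0.8064 − (-0.9542)) = 48.961.
Then μ = -108 − (-0.9542)·48.961 = -61.283.
Precision τ = 1/σ² = 1/48.96² = 0.000417.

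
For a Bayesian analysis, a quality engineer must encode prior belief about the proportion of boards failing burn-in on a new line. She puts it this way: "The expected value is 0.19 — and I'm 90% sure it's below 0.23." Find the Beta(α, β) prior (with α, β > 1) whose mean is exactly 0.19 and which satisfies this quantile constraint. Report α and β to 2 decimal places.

With mean 0.19 fixed, write α = 0.19s, β = 0.81s where s = α+β.
Need P(θ < 0.23) = 0.9 under Beta(0.19s, 0.81s). Normal approximation: (q−m)/√(m(1−m)/s) ≈ z_{0.9} = 1.28, so s ≈ 0.19·0.81·(1.28)²/(0.23−0.19)² = 158.0.
At s = 158.0: P(θ<0.23) ≈ 0.896. Adjusting to match 0.9 gives s ≈ 163.57.
So α = 0.19·163.57 ≈ 31.08, β = 0.81·163.57 ≈ 132.49.

α ≈ 31.08, β ≈ 132.49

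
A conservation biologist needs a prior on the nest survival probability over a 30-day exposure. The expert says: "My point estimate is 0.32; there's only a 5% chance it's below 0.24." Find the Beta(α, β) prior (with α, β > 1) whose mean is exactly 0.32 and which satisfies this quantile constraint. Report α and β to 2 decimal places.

With mean 0.32 fixed, write α = 0.32s, β = 0.68s where s = α+β.
Need P(θ < 0.24) = 0.05 under Beta(0.32s, 0.68s). Normal approximation: (q−m)/√(m(1−m)/s) ≈ z_{0.05} = -1.64, so s ≈ 0.32·0.68·(-1.64)²/(0.24−0.32)² = 92.0.
At s = 92.0: P(θ<0.24) ≈ 0.044. Adjusting to match 0.05 gives s ≈ 85.70.
So α = 0.32·85.70 ≈ 27.42, β = 0.68·85.70 ≈ 58.27.

α ≈ 27.42, β ≈ 58.27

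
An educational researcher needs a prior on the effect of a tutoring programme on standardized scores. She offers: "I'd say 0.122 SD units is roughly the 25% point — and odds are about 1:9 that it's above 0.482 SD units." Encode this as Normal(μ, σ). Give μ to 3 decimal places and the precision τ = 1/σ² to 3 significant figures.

μ = 0.246, τ = 29.5

For Normal(μ,σ), the p-quantile is μ + z_p·σ. Here z_{0.25} = -0.6745, z_{0.9} = 1.282.
So 0.122 = μ − 0.6745σ and 0.482 = μ + 1.282σ.
Subtracting: σ = (0.482 − 0.122)/(1.282 − (-0.6745)) = 0.184.
Then μ = 0.122 − (-0.6745)·0.184 = 0.246.
Precision τ = 1/σ² = 1/0.184² = 29.5.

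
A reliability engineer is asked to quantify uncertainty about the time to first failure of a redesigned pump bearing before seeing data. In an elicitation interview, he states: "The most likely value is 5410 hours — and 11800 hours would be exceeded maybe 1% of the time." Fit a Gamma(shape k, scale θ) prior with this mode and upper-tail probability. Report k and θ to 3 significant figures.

Gamma(k,θ) with k>1 has mode (k−1)θ, so θ = 5410/(k−1).
Need P(X < 11800) = 0.99 with θ tied to k this way. Start at k = 2, θ = 5410: P(X<11800) ≈ 0.641.
Too low — raise k to concentrate. Iterating converges to k ≈ 8.94.
Then θ = 5410/(8.94−1) ≈ 681.

k ≈ 8.94, θ ≈ 681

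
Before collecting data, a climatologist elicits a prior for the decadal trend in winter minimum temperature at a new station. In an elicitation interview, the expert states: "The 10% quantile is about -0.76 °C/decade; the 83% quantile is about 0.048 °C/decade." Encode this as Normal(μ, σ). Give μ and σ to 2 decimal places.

μ = -0.30, σ = 0.36

For Normal(μ,σ), the p-quantile is μ + z_p·σ. Here z_{0.1} = -1.282, z_{0.83} = 0.9542.
So -0.76 = μ − 1.282σ and 0.048 = μ + 0.9542σ.
Subtracting: σ = (0.048 − -0.76)/(0.9542 − (-1.282)) = 0.36.
Then μ = -0.76 − (-1.282)·0.36 = -0.30.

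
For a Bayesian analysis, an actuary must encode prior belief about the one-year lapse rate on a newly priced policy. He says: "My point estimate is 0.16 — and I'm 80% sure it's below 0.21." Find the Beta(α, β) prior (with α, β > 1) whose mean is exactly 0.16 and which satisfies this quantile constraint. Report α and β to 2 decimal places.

α ≈ 5.49, β ≈ 28.83

With mean 0.16 fixed, write α = 0.16s, β = 0.84s where s = α+β.
Need P(θ < 0.21) = 0.8 under Beta(0.16s, 0.84s). Normal approximation: (q−m)/√(m(1−m)/s) ≈ z_{0.8} = 0.842, so s ≈ 0.16·0.84·(0.842)²/(0.21−0.16)² = 38.1.
At s = 38.1: P(θ<0.21) ≈ 0.810. Adjusting to match 0.8 gives s ≈ 34.32.
So α = 0.16·34.32 ≈ 5.49, β = 0.84·34.32 ≈ 28.83.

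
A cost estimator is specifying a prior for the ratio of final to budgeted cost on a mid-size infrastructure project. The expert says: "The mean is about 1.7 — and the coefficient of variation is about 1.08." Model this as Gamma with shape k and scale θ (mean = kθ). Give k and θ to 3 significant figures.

For Gamma(k, scale θ): mean = kθ, variance = kθ², so CV = 1/√k.
CV = 1.08, hence k = 1/CV² = 0.857.
Then θ = mean/k = 1.7/0.857 = 1.98.

k ≈ 0.857, θ ≈ 1.98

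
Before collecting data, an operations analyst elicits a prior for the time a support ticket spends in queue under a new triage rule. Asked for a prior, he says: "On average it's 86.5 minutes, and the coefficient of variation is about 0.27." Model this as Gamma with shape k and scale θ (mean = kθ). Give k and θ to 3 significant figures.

For Gamma(k, scale θ): mean = kθ, variance = kθ², so CV = 1/√k.
CV = 0.27, hence k = 1/CV² = 13.7.
Then θ = mean/k = 86.5/13.7 = 6.31.

k ≈ 13.7, θ ≈ 6.31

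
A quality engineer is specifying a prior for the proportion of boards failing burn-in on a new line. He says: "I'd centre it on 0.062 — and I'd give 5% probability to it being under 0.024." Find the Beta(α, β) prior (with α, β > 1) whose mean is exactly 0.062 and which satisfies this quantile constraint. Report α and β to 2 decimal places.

With mean 0.062 fixed, write α = 0.062s, β = 0.938s where s = α+β.
Need P(θ < 0.024) = 0.05 under Beta(0.062s, 0.938s). Normal approximation: (q−m)/√(m(1−m)/s) ≈ z_{0.05} = -1.64, so s ≈ 0.062·0.938·(-1.64)²/(0.024−0.062)² = 109.0.
At s = 109.0: P(θ<0.024) ≈ 0.021. Adjusting to match 0.05 gives s ≈ 74.95.
So α = 0.062·74.95 ≈ 4.65, β = 0.938·74.95 ≈ 70.30.

α ≈ 4.65, β ≈ 70.30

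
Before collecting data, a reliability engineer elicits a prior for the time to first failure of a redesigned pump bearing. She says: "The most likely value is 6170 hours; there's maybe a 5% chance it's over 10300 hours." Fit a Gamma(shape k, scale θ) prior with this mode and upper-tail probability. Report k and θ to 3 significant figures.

k ≈ 11.6, θ ≈ 580

Gamma(k,θ) with k>1 has mode (k−1)θ, so θ = 6170/(k−1).
Need P(X < 10300) = 0.95 with θ tied to k this way. Start at k = 2, θ = 6170: P(X<10300) ≈ 0.497.
Too low — raise k to concentrate. Iterating converges to k ≈ 11.6.
Then θ = 6170/(11.6−1) ≈ 580.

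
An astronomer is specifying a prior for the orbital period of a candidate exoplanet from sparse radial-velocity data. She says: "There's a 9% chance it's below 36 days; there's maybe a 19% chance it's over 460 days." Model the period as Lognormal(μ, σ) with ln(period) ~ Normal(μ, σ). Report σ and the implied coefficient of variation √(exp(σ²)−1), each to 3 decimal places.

σ ≈ 1.148, CV ≈ 1.655

If T ~ Lognormal(μ,σ) then ln T ~ Normal(μ,σ), so the p-quantile of ln T is μ + z_p·σ.
ln(36) = 3.584 and ln(460) = 6.131; z_{0.09} = -1.341, z_{0.81} = 0.8779.
σ = (6.131 − 3.584)/(0.8779 − (-1.341)) = 1.148.
μ = 3.584 − (-1.341)·1.148 = 5.123.
CV = √(exp(σ²)−1) = √(exp(1.3186)−1) = 1.655.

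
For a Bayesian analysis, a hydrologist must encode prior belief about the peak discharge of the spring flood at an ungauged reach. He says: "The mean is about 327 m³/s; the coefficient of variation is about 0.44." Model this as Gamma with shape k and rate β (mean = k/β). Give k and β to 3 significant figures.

k ≈ 5.17, β ≈ 0.0158

For Gamma(k, rate β): mean = k/β, variance = k/β², so CV = 1/√k.
CV = 0.44, hence k = 1/CV² = 5.17.
Then β = k/mean = 5.17/327 = 0.0158.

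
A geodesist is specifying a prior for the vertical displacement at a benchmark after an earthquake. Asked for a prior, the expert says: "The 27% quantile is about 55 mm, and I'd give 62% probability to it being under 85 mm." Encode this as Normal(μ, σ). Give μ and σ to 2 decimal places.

μ = 75.02, σ = 32.67

The p-quantile of Normal(μ,σ) is μ + z_p·σ, with z_{0.27} = -0.6128 and z_{0.62} = 0.3055.
Eliminate σ: μ = (z₂·x₁ − z₁·x₂)/(z₂ − z₁) = (0.3055·55 − (-0.6128)·85)/0.9183 = 75.02.
Then σ = (x₂ − x₁)/(z₂ − z₁) = (85 − 55)/0.9183 = 32.67.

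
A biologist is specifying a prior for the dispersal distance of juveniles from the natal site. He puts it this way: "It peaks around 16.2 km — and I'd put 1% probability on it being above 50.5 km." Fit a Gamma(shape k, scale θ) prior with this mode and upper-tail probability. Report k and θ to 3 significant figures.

k ≈ 4.45, θ ≈ 4.7

Gamma(k,θ) with k>1 has mode (k−1)θ, so θ = 16.2/(k−1).
Need P(X < 50.5) = 0.99 with θ tied to k this way. Start at k = 2, θ = 16.2: P(X<50.5) ≈ 0.818.
Too low — raise k to concentrate. Iterating converges to k ≈ 4.45.
Then θ = 16.2/(4.45−1) ≈ 4.7.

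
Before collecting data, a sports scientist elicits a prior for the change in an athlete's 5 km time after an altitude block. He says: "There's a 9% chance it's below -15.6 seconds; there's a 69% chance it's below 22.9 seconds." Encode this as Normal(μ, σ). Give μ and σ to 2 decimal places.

For Normal(μ,σ), the p-quantile is μ + z_p·σ. Here z_{0.09} = -1.341, z_{0.69} = 0.4959.
So -15.6 = μ − 1.341σ and 22.9 = μ + 0.4959σ.
Subtracting: σ = (22.9 − -15.6)/(0.4959 − (-1.341)) = 20.96.
Then μ = -15.6 − (-1.341)·20.96 = 12.51.

μ = 12.51, σ = 20.96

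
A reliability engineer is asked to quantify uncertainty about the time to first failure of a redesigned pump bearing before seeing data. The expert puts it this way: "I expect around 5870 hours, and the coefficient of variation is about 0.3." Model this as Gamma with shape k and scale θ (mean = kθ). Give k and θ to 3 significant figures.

k ≈ 11.1, θ ≈ 528

For Gamma(k, scale θ): mean = kθ, variance = kθ², so CV = 1/√k.
CV = 0.3, hence k = 1/CV² = 11.1.
Then θ = mean/k = 5870/11.1 = 528.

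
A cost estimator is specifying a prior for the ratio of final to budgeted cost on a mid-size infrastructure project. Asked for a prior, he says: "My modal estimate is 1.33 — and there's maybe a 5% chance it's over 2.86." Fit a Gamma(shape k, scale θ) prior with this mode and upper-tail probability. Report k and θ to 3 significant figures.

k ≈ 5.7, θ ≈ 0.283

Gamma(k,θ) with k>1 has mode (k−1)θ, so θ = 1.33/(k−1).
Need P(X < 2.86) = 0.95 with θ tied to k this way. Start at k = 2, θ = 1.33: P(X<2.86) ≈ 0.633.
Too low — raise k to concentrate. Iterating converges to k ≈ 5.7.
Then θ = 1.33/(5.7−1) ≈ 0.283.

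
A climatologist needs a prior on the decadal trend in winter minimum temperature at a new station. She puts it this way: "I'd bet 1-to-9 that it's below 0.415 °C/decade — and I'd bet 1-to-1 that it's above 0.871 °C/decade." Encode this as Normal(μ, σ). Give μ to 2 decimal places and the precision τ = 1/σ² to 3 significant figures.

μ = 0.87, τ = 7.9

The p-quantile of Normal(μ,σ) is μ + z_p·σ, with z_{0.1} = -1.282 and z_{0.5} = 0.
Eliminate σ: μ = (z₂·x₁ − z₁·x₂)/(z₂ − z₁) = (0·0.415 − (-1.282)·0.871)/1.282 = 0.87.
Then σ = (x₂ − x₁)/(z₂ − z₁) = (0.871 − 0.415)/1.282 = 0.36.
Precision τ = 1/σ² = 1/0.3558² = 7.9.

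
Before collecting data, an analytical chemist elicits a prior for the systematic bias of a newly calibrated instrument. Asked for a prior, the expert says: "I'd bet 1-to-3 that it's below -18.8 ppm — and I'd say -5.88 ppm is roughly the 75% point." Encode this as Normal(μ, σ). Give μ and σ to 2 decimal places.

The p-quantile of Normal(μ,σ) is μ + z_p·σ, with z_{0.25} = -0.6745 and z_{0.75} = 0.6745.
Eliminate σ: μ = (z₂·x₁ − z₁·x₂)/(z₂ − z₁) = (0.6745·-18.8 − (-0.6745)·-5.88)/1.349 = -12.34.
Then σ = (x₂ − x₁)/(z₂ − z₁) = (-5.88 − -18.8)/1.349 = 9.58.

μ = -12.34, σ = 9.58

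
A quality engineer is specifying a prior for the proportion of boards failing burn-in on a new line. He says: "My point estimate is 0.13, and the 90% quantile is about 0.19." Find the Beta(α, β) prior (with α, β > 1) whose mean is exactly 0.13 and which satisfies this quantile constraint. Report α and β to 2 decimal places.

With mean 0.13 fixed, write α = 0.13s, β = 0.87s where s = α+β.
Need P(θ < 0.19) = 0.9 under Beta(0.13s, 0.87s). Normal approximation: (q−m)/√(m(1−m)/s) ≈ z_{0.9} = 1.28, so s ≈ 0.13·0.87·(1.28)²/(0.19−0.13)² = 51.6.
At s = 51.6: P(θ<0.19) ≈ 0.893. Adjusting to match 0.9 gives s ≈ 55.23.
So α = 0.13·55.23 ≈ 7.18, β = 0.87·55.23 ≈ 48.05.

α ≈ 7.18, β ≈ 48.05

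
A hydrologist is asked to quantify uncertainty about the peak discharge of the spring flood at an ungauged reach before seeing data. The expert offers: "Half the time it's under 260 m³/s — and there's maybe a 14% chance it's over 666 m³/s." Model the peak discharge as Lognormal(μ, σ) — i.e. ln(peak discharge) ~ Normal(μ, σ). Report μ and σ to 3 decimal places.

If T ~ Lognormal(μ,σ) then ln T ~ Normal(μ,σ), so the p-quantile of ln T is μ + z_p·σ.
ln(260) = 5.561 and ln(666) = 6.501; z_{0.5} = 0, z_{0.86} = 1.08.
σ = (6.501 − 5.561)/(1.08 − (0)) = 0.871.
μ = 5.561 − (0)·0.871 = 5.561.

μ ≈ 5.561, σ ≈ 0.871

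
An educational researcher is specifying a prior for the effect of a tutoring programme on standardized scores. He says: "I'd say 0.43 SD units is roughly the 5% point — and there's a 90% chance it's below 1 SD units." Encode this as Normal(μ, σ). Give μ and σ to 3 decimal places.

For Normal(μ,σ), the p-quantile is μ + z_p·σ. Here z_{0.05} = -1.645, z_{0.9} = 1.282.
So 0.43 = μ − 1.645σ and 1 = μ + 1.282σ.
Subtracting: σ = (1 − 0.43)/(1.282 − (-1.645)) = 0.195.
Then μ = 0.43 − (-1.645)·0.195 = 0.750.

μ = 0.750, σ = 0.195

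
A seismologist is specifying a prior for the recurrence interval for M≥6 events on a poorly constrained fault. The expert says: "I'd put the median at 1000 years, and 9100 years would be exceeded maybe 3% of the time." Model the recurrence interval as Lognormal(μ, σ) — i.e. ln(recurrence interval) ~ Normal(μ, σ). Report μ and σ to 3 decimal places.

If T ~ Lognormal(μ,σ) then ln T ~ Normal(μ,σ), so the p-quantile of ln T is μ + z_p·σ.
ln(1000) = 6.908 and ln(9100) = 9.116; z_{0.5} = 0, z_{0.97} = 1.881.
σ = (9.116 − 6.908)/(1.881 − (0)) = 1.174.
μ = 6.908 − (0)·1.174 = 6.908.

μ ≈ 6.908, σ ≈ 1.174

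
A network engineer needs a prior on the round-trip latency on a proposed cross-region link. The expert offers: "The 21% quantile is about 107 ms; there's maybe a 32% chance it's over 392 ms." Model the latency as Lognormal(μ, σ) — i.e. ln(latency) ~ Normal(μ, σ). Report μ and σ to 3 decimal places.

If T ~ Lognormal(μ,σ) then ln T ~ Normal(μ,σ), so the p-quantile of ln T is μ + z_p·σ.
ln(107) = 4.673 and ln(392) = 5.971; z_{0.21} = -0.8064, z_{0.68} = 0.4677.
σ = (5.971 − 4.673)/(0.4677 − (-0.8064)) = 1.019.
μ = 4.673 − (-0.8064)·1.019 = 5.495.

μ ≈ 5.495, σ ≈ 1.019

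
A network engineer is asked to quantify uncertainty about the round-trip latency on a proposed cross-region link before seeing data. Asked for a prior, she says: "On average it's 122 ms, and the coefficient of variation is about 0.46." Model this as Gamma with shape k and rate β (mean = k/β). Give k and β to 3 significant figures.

k ≈ 4.73, β ≈ 0.0387

For Gamma(k, rate β): mean = k/β, variance = k/β², so CV = 1/√k.
CV = 0.46, hence k = 1/CV² = 4.73.
Then β = k/mean = 4.73/122 = 0.0387.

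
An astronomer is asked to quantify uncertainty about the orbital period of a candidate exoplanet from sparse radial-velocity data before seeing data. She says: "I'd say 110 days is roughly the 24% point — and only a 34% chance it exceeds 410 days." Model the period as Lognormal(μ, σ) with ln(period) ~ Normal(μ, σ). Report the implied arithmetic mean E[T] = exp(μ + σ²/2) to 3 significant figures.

E[T] ≈ 504 days

If T ~ Lognormal(μ,σ) then ln T ~ Normal(μ,σ), so the p-quantile of ln T is μ + z_p·σ.
ln(110) = 4.7 and ln(410) = 6.016; z_{0.24} = -0.7063, z_{0.66} = 0.4125.
σ = (6.016 − 4.7)/(0.4125 − (-0.7063)) = 1.176.
μ = 4.7 − (-0.7063)·1.176 = 5.531.
E[T] = exp(μ + σ²/2) = exp(5.531 + 0.6915) = 504 days.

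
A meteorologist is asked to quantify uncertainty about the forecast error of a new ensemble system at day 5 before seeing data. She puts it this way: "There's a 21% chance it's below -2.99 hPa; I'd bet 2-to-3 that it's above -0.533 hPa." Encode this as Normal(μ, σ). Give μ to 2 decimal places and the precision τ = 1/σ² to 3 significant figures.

μ = -1.12, τ = 0.186

For Normal(μ,σ), the p-quantile is μ + z_p·σ. Here z_{0.21} = -0.8064, z_{0.6} = 0.2533.
So -2.99 = μ − 0.8064σ and -0.533 = μ + 0.2533σ.
Subtracting: σ = (-0.533 − -2.99)/(0.2533 − (-0.8064)) = 2.32.
Then μ = -2.99 − (-0.8064)·2.32 = -1.12.
Precision τ = 1/σ² = 1/2.318² = 0.186.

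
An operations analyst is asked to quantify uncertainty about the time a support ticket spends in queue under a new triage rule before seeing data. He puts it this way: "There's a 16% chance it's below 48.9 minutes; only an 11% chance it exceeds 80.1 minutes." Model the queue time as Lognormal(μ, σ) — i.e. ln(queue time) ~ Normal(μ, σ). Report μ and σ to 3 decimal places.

If T ~ Lognormal(μ,σ) then ln T ~ Normal(μ,σ), so the p-quantile of ln T is μ + z_p·σ.
ln(48.9) = 3.89 and ln(80.1) = 4.383; z_{0.16} = -0.9945, z_{0.89} = 1.227.
σ = (4.383 − 3.89)/(1.227 − (-0.9945)) = 0.222.
μ = 3.89 − (-0.9945)·0.222 = 4.111.

μ ≈ 4.111, σ ≈ 0.222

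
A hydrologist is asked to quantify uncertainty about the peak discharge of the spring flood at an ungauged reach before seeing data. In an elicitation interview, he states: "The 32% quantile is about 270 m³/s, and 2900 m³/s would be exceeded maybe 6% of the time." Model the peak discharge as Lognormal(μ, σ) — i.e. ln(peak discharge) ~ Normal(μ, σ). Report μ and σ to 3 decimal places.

μ ≈ 6.147, σ ≈ 1.174

If T ~ Lognormal(μ,σ) then ln T ~ Normal(μ,σ), so the p-quantile of ln T is μ + z_p·σ.
ln(270) = 5.598 and ln(2900) = 7.972; z_{0.32} = -0.4677, z_{0.94} = 1.555.
σ = (7.972 − 5.598)/(1.555 − (-0.4677)) = 1.174.
μ = 5.598 − (-0.4677)·1.174 = 6.147.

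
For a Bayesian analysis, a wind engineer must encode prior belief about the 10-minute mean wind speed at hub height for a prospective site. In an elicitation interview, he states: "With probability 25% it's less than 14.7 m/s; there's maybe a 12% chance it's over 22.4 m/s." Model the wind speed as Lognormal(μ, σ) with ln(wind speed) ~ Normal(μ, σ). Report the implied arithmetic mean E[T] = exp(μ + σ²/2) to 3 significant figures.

E[T] ≈ 17.6 m/s

If T ~ Lognormal(μ,σ) then ln T ~ Normal(μ,σ), so the p-quantile of ln T is μ + z_p·σ.
ln(14.7) = 2.688 and ln(22.4) = 3.109; z_{0.25} = -0.6745, z_{0.88} = 1.175.
σ = (3.109 − 2.688)/(1.175 − (-0.6745)) = 0.228.
μ = 2.688 − (-0.6745)·0.228 = 2.841.
E[T] = exp(μ + σ²/2) = exp(2.841 + 0.0259) = 17.6 m/s.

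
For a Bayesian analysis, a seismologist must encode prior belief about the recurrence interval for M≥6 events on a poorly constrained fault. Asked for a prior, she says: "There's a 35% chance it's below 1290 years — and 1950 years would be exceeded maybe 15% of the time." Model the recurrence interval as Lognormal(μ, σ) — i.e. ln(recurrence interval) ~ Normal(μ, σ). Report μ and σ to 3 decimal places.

μ ≈ 7.274, σ ≈ 0.291

If T ~ Lognormal(μ,σ) then ln T ~ Normal(μ,σ), so the p-quantile of ln T is μ + z_p·σ.
ln(1290) = 7.162 and ln(1950) = 7.576; z_{0.35} = -0.3853, z_{0.85} = 1.036.
σ = (7.576 − 7.162)/(1.036 − (-0.3853)) = 0.291.
μ = 7.162 − (-0.3853)·0.291 = 7.274.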